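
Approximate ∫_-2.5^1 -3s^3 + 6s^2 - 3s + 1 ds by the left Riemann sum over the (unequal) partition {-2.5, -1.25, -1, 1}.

Subinterval widths: 1.25, 0.25, 2.
Left endpoints: -2.5, -1.25, -1.
f(-2.5) = 92.875, f(-1.25) = 19.984375, f(-1) = 13.
Sum = Σ Δs_i · f(s_i).
Sum = 147.08984375.

147.08984375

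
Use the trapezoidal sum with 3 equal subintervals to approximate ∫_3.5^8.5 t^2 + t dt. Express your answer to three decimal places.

222.731

Δt = (8.5 − 3.5)/3 = 5/3.
f(3.5) = 15.75, f(31/6) = 1147/36, f(41/6) = 1927/36, f(8.5) = 80.75.
T_3 = (Δt/2)·[f(t_0) + 2f(t_1) + 2f(t_2) + f(t_3)].
Sum ≈ 222.731.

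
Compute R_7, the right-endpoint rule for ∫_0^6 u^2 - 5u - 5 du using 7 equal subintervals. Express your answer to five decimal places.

-44.69388

Δu = (6 − 0)/7 = 6/7.
Right endpoints: 6/7, 12/7, 18/7, 24/7, 30/7, 36/7, 6.
f(6/7) = -419/49, f(12/7) = -521/49, f(18/7) = -551/49, f(24/7) = -509/49, f(30/7) = -395/49, f(36/7) = -209/49, f(6) = 1.
Sum = Δu · [f(6/7) + f(12/7) + f(18/7) + ...].
Sum ≈ -44.69388.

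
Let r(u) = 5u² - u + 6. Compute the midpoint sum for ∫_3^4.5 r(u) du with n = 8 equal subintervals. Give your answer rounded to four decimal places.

Δu = (4.5 − 3)/8 = 0.1875.
Midpoints: 3.09375, 3.28125, 3.46875, 3.65625, 3.84375, 4.03125, 4.21875, 4.40625.
r(3.09375) = 51981/1024, r(3.28125) = 57909/1024, r(3.46875) = 64197/1024, r(3.65625) = 70845/1024, r(3.84375) = 77853/1024, r(4.03125) = 85221/1024, r(4.21875) = 92949/1024, r(4.40625) = 101037/1024.
Sum = Δu · [r(3.09375) + r(3.28125) + r(3.46875) + ...].
Sum ≈ 110.2280.

110.2280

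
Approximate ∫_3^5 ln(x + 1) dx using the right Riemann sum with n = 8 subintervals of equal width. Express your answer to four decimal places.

Δx = (5 − 3)/8 = 0.25.
Right endpoints: 3.25, 3.5, 3.75, 4, 4.25, 4.5, 4.75, 5.
f(3.25) ≈ 1.4469, f(3.5) ≈ 1.5041, f(3.75) ≈ 1.5581, f(4) ≈ 1.6094, f(4.25) ≈ 1.6582, f(4.5) ≈ 1.7047, f(4.75) ≈ 1.7492, f(5) ≈ 1.7918.
Sum = Δx · [f(3.25) + f(3.5) + f(3.75) + ...].
Sum ≈ 3.2556.

3.2556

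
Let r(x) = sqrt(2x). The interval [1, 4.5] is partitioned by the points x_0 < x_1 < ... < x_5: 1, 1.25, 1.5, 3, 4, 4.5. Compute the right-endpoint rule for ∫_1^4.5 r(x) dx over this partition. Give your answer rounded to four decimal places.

Subinterval widths: 0.25, 0.25, 1.5, 1, 0.5.
Right endpoints: 1.25, 1.5, 3, 4, 4.5.
r(1.25) ≈ 1.5811, r(1.5) ≈ 1.7321, r(3) ≈ 2.4495, r(4) ≈ 2.8284, r(4.5) ≈ 3.0000.
Sum = Σ Δx_i · r(x_i).
Sum ≈ 8.8310.

8.8310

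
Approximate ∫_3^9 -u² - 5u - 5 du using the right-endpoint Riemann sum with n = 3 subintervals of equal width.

Δu = (9 − 3)/3 = 2.
Right endpoints: 5, 7, 9.
f(5) = -55, f(7) = -89, f(9) = -131.
Sum = Δu · [f(5) + f(7) + f(9)].
Sum = -550.

-550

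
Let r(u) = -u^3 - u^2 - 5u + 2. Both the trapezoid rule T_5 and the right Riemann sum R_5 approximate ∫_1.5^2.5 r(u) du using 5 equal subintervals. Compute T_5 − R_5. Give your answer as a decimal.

T_5 = -20.63.
R_5 = -22.755.
T_5 − R_5 = 2.125.

2.125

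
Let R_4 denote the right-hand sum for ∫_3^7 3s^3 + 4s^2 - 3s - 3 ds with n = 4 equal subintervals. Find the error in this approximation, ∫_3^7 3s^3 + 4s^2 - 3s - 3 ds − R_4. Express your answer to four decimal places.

-580.6667

Exact integral: ∫_3^7 f(s) ds ≈ 2089.333333.
R_4 = 2670.
Error ≈ 2089.333333 − 2670 ≈ -580.6667.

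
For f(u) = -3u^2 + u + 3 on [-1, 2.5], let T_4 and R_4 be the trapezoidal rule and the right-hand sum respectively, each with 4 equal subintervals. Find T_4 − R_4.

5.359375

T_4 = -4.83984375.
R_4 = -10.19921875.
T_4 − R_4 = 5.359375.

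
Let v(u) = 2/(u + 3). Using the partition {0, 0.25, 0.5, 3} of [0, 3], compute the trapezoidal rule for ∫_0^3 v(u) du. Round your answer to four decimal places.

Subinterval widths: 0.25, 0.25, 2.5.
v(0) = 2/3, v(0.25) = 8/13, v(0.5) = 4/7, v(3) = 1/3.
On each subinterval the trapezoid contributes (Δu_i/2)·[v(u_{i-1}) + v(u_i)].
Sum ≈ 1.4396.

1.4396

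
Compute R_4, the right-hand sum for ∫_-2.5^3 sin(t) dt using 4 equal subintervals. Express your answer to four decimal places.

0.6666

Δt = (3 − (-2.5))/4 = 1.375.
Right endpoints: -1.125, 0.25, 1.625, 3.
f(-1.125) ≈ -0.9023, f(0.25) ≈ 0.2474, f(1.625) ≈ 0.9985, f(3) ≈ 0.1411.
Sum = Δt · [f(-1.125) + f(0.25) + f(1.625) + f(3)].
Sum ≈ 0.6666.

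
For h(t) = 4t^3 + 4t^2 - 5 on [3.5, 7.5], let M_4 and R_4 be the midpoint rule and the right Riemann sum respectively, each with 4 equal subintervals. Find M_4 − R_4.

M_4 = 3476.
R_4 = 4392.
M_4 − R_4 = -916.

-916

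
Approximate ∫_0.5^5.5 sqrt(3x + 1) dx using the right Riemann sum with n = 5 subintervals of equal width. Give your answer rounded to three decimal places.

16.643

Δx = (5.5 − 0.5)/5 = 1.
Right endpoints: 1.5, 2.5, 3.5, 4.5, 5.5.
f(1.5) ≈ 2.345, f(2.5) ≈ 2.915, f(3.5) ≈ 3.391, f(4.5) ≈ 3.808, f(5.5) ≈ 4.183.
Sum = Δx · [f(1.5) + f(2.5) + f(3.5) + f(4.5) + f(5.5)].
Sum ≈ 16.643.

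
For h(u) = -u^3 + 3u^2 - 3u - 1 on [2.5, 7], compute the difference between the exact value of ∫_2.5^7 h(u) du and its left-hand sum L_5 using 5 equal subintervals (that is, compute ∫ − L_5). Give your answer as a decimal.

-88.846875

Exact integral: ∫_2.5^7 h(u) du = -331.734375.
L_5 = -242.8875.
Error = -331.734375 − (-242.8875) = -88.846875.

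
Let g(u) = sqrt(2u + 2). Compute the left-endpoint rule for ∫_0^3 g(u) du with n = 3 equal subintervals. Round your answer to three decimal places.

Δu = (3 − 0)/3 = 1.
Left endpoints: 0, 1, 2.
g(0) ≈ 1.414, g(1) ≈ 2.000, g(2) ≈ 2.449.
Sum = Δu · [g(0) + g(1) + g(2)].
Sum ≈ 5.864.

5.864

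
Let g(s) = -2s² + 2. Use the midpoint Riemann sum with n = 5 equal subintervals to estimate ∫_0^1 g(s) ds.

1.34

Δs = (1 − 0)/5 = 0.2.
Midpoints: 0.1, 0.3, 0.5, 0.7, 0.9.
g(0.1) = 1.98, g(0.3) = 1.82, g(0.5) = 1.5, g(0.7) = 1.02, g(0.9) = 0.38.
Sum = Δs · [g(0.1) + g(0.3) + g(0.5) + g(0.7) + g(0.9)].
Sum = 1.34.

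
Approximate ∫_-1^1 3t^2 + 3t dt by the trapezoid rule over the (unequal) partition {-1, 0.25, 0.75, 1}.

Subinterval widths: 1.25, 0.5, 0.25.
f(-1) = 0, f(0.25) = 0.9375, f(0.75) = 3.9375, f(1) = 6.
On each subinterval the trapezoid contributes (Δt_i/2)·[f(t_{i-1}) + f(t_i)].
Sum = 3.046875.

3.046875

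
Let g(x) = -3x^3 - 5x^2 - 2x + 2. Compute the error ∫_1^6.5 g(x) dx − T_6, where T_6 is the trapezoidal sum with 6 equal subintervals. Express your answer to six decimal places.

29.847367

Exact integral: ∫_1^6.5 g(x) dx ≈ -1824.33854167.
T_6 ≈ -1854.18590856.
Error ≈ -1824.33854167 − (-1854.18590856) ≈ 29.847367.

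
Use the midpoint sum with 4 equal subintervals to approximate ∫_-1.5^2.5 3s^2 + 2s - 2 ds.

Δs = (2.5 − (-1.5))/4 = 1.
Midpoints: -1, 0, 1, 2.
f(-1) = -1, f(0) = -2, f(1) = 3, f(2) = 14.
Sum = Δs · [f(-1) + f(0) + f(1) + f(2)].
Sum = 14.

14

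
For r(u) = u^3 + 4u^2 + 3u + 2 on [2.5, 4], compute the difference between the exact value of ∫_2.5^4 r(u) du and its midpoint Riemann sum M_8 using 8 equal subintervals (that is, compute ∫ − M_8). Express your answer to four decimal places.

Exact integral: ∫_2.5^4 r(u) du = 136.359375.
M_8 ≈ 136.298950.
Error ≈ 136.359375 − 136.298950 ≈ 0.0604.

0.0604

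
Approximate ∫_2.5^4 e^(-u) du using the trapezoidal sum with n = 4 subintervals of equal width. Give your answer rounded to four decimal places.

Δu = (4 − 2.5)/4 = 0.375.
f(2.5) ≈ 0.0821, f(2.875) ≈ 0.0564, f(3.25) ≈ 0.0388, f(3.625) ≈ 0.0266, f(4) ≈ 0.0183.
T_4 = (Δu/2)·[f(u_0) + 2f(u_1) + 2f(u_2) + 2f(u_3) + f(u_4)].
Sum ≈ 0.0645.

0.0645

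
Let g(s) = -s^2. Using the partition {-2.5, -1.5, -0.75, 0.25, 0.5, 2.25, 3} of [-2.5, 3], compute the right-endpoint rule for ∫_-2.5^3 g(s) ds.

Subinterval widths: 1, 0.75, 1, 0.25, 1.75, 0.75.
Right endpoints: -1.5, -0.75, 0.25, 0.5, 2.25, 3.
g(-1.5) = -2.25, g(-0.75) = -0.5625, g(0.25) = -0.0625, g(0.5) = -0.25, g(2.25) = -5.0625, g(3) = -9.
Sum = Σ Δs_i · g(s_i).
Sum = -18.40625.

-18.40625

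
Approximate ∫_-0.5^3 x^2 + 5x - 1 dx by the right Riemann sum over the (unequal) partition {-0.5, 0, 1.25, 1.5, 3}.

Subinterval widths: 0.5, 1.25, 0.25, 1.5.
Right endpoints: 0, 1.25, 1.5, 3.
f(0) = -1, f(1.25) = 6.8125, f(1.5) = 8.75, f(3) = 23.
Sum = Σ Δx_i · f(x_i).
Sum = 44.703125.

44.703125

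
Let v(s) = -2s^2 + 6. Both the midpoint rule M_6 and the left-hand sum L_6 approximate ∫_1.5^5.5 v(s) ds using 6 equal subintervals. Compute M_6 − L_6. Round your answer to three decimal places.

-17.778

M_6 ≈ -84.37037.
L_6 ≈ -66.59259.
M_6 − L_6 ≈ -17.778.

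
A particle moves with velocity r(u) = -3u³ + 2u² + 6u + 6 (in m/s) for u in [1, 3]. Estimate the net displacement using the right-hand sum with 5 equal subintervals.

-17.52

Δu = (3 − 1)/5 = 0.4.
Right endpoints: 1.4, 1.8, 2.2, 2.6, 3.
r(1.4) = 10.088, r(1.8) = 5.784, r(2.2) = -3.064, r(2.6) = -17.608, r(3) = -39.
Sum = Δu · [r(1.4) + r(1.8) + r(2.2) + r(2.6) + r(3)].
Sum = -17.52.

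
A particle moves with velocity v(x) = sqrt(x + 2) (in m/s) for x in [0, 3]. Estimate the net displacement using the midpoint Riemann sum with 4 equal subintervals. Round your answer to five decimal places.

Δx = (3 − 0)/4 = 0.75.
Midpoints: 0.375, 1.125, 1.875, 2.625.
v(0.375) ≈ 1.54110, v(1.125) ≈ 1.76777, v(1.875) ≈ 1.96850, v(2.625) ≈ 2.15058.
Sum = Δx · [v(0.375) + v(1.125) + v(1.875) + v(2.625)].
Sum ≈ 5.57097.

5.57097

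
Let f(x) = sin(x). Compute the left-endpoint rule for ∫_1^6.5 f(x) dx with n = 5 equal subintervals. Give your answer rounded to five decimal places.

-0.04689

Δx = (6.5 − 1)/5 = 1.1.
Left endpoints: 1, 2.1, 3.2, 4.3, 5.4.
f(1) ≈ 0.84147, f(2.1) ≈ 0.86321, f(3.2) ≈ -0.05837, f(4.3) ≈ -0.91617, f(5.4) ≈ -0.77276.
Sum = Δx · [f(1) + f(2.1) + f(3.2) + f(4.3) + f(5.4)].
Sum ≈ -0.04689.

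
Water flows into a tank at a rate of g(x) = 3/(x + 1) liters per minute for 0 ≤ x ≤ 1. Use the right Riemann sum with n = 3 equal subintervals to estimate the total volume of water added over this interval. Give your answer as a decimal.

1.85

Δx = (1 − 0)/3 = 1/3.
Right endpoints: 1/3, 2/3, 1.
g(1/3) = 2.25, g(2/3) = 1.8, g(1) = 1.5.
Sum = Δx · [g(1/3) + g(2/3) + g(1)].
Sum = 1.85.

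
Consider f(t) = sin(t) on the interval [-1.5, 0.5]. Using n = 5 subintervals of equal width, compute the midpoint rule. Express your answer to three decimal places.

-0.812

Δt = (0.5 − (-1.5))/5 = 0.4.
Midpoints: -1.3, -0.9, -0.5, -0.1, 0.3.
f(-1.3) ≈ -0.964, f(-0.9) ≈ -0.783, f(-0.5) ≈ -0.479, f(-0.1) ≈ -0.100, f(0.3) ≈ 0.296.
Sum = Δt · [f(-1.3) + f(-0.9) + f(-0.5) + f(-0.1) + f(0.3)].
Sum ≈ -0.812.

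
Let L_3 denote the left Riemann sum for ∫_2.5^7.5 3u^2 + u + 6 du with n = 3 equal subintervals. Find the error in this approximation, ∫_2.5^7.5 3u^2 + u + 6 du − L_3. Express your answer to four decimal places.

122.2222

Exact integral: ∫_2.5^7.5 f(u) du = 461.25.
L_3 ≈ 339.027778.
Error ≈ 461.25 − 339.027778 ≈ 122.2222.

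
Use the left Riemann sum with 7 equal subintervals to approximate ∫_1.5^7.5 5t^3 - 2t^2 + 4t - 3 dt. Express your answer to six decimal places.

2947.086735

Δt = (7.5 − 1.5)/7 = 6/7.
Left endpoints: 1.5, 33/14, 45/14, 57/14, 69/14, 81/14, 93/14.
f(1.5) = 15.375, f(33/14) = 166833/2744, f(45/14) = 425973/2744, f(57/14) = 871449/2744, f(69/14) = 1555101/2744, f(81/14) = 2528769/2744, f(93/14) = 3844293/2744.
Sum = Δt · [f(1.5) + f(33/14) + f(45/14) + ...].
Sum ≈ 2947.086735.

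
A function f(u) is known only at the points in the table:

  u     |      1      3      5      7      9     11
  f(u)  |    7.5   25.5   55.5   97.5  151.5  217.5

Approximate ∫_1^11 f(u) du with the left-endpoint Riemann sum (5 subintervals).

675

Δu = 2.
Sum = 2·[7.5 + 25.5 + 55.5 + 97.5 + 151.5] = 675.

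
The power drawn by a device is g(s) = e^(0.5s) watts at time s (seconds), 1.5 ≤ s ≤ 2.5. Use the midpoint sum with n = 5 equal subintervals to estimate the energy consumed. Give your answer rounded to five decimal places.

Δs = (2.5 − 1.5)/5 = 0.2.
Midpoints: 1.6, 1.8, 2, 2.2, 2.4.
g(1.6) ≈ 2.22554, g(1.8) ≈ 2.45960, g(2) ≈ 2.71828, g(2.2) ≈ 3.00417, g(2.4) ≈ 3.32012.
Sum = Δs · [g(1.6) + g(1.8) + g(2) + g(2.2) + g(2.4)].
Sum ≈ 2.74554.

2.74554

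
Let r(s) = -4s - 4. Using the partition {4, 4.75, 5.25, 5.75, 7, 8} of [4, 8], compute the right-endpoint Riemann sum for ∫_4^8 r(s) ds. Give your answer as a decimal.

Subinterval widths: 0.75, 0.5, 0.5, 1.25, 1.
Right endpoints: 4.75, 5.25, 5.75, 7, 8.
r(4.75) = -23, r(5.25) = -25, r(5.75) = -27, r(7) = -32, r(8) = -36.
Sum = Σ Δs_i · r(s_i).
Sum = -119.25.

-119.25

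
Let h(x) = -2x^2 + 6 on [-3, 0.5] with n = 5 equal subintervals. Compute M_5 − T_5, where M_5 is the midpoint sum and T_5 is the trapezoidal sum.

M_5 = 3.2025.
T_5 = 2.345.
M_5 − T_5 = 0.8575.

0.8575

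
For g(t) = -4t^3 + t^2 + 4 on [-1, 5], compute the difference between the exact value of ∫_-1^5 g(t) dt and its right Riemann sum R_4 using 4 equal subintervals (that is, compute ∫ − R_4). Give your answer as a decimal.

411.75

Exact integral: ∫_-1^5 g(t) dt = -558.
R_4 = -969.75.
Error = -558 − (-969.75) = 411.75.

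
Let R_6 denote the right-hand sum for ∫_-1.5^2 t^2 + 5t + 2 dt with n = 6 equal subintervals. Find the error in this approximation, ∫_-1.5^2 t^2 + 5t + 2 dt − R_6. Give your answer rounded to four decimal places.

Exact integral: ∫_-1.5^2 f(t) dt ≈ 15.166667.
R_6 ≈ 20.979745.
Error ≈ 15.166667 − 20.979745 ≈ -5.8131.

-5.8131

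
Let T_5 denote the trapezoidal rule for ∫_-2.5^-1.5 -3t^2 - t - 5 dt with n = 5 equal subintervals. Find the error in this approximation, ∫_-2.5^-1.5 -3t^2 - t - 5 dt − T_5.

Exact integral: ∫_-2.5^-1.5 f(t) dt = -15.25.
T_5 = -15.27.
Error = -15.25 − (-15.27) = 0.02.

0.02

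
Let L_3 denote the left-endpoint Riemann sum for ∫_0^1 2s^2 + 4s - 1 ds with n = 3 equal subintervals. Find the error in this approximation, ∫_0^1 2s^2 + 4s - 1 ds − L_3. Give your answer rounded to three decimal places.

Exact integral: ∫_0^1 f(s) ds ≈ 1.66667.
L_3 ≈ 0.70370.
Error ≈ 1.66667 − 0.70370 ≈ 0.963.

0.963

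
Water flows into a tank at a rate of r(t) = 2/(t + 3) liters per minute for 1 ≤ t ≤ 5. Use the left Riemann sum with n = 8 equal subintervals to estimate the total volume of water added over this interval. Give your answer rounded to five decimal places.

Δt = (5 − 1)/8 = 0.5.
Left endpoints: 1, 1.5, 2, 2.5, 3, 3.5, 4, 4.5.
r(1) = 0.5, r(1.5) = 4/9, r(2) = 0.4, r(2.5) = 4/11, r(3) = 1/3, r(3.5) = 4/13, r(4) = 2/7, r(4.5) = 4/15.
Sum = Δt · [r(1) + r(1.5) + r(2) + ...].
Sum ≈ 1.45074.

1.45074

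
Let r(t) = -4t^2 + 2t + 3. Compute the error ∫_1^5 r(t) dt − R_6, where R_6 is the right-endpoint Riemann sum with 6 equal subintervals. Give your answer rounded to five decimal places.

Exact integral: ∫_1^5 r(t) dt ≈ -129.3333333.
R_6 ≈ -159.8518519.
Error ≈ -129.3333333 − (-159.8518519) ≈ 30.51852.

30.51852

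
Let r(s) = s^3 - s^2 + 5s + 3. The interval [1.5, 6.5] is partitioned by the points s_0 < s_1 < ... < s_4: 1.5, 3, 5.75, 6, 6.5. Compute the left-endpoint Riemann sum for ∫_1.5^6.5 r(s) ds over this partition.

270.13671875

Subinterval widths: 1.5, 2.75, 0.25, 0.5.
Left endpoints: 1.5, 3, 5.75, 6.
r(1.5) = 11.625, r(3) = 36, r(5.75) = 188.796875, r(6) = 213.
Sum = Σ Δs_i · r(s_i).
Sum = 270.13671875.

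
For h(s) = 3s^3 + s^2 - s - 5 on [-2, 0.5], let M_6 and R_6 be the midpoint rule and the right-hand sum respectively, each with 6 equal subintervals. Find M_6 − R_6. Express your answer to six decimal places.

M_6 ≈ -19.66182002.
R_6 ≈ -16.50969329.
M_6 − R_6 ≈ -3.152127.

-3.152127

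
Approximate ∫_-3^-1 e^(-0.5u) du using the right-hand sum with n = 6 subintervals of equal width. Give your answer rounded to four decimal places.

Δu = (-1 − (-3))/6 = 1/3.
Right endpoints: -8/3, -7/3, -2, -5/3, -4/3, -1.
f(-8/3) ≈ 3.7937, f(-7/3) ≈ 3.2113, f(-2) ≈ 2.7183, f(-5/3) ≈ 2.3010, f(-4/3) ≈ 1.9477, f(-1) ≈ 1.6487.
Sum = Δu · [f(-8/3) + f(-7/3) + f(-2) + ...].
Sum ≈ 5.2069.

5.2069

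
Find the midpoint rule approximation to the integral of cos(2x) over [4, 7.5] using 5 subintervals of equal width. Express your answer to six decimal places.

Δx = (7.5 − 4)/5 = 0.7.
Midpoints: 4.35, 5.05, 5.75, 6.45, 7.15.
f(4.35) ≈ -0.748647, f(5.05) ≈ -0.780568, f(5.75) ≈ 0.483305, f(6.45) ≈ 0.944860, f(7.15) ≈ -0.162114.
Sum = Δx · [f(4.35) + f(5.05) + f(5.75) + f(6.45) + f(7.15)].
Sum ≈ -0.184215.

-0.184215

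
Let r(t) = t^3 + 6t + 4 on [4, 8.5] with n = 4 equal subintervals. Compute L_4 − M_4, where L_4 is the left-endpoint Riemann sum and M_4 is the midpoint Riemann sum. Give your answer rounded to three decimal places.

-297.936

L_4 ≈ 1120.93066.
M_4 ≈ 1418.86670.
L_4 − M_4 ≈ -297.936.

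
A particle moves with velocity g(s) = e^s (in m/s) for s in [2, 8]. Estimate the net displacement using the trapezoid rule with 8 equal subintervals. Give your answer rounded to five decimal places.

3111.66549

Δs = (8 − 2)/8 = 0.75.
g(2) ≈ 7.38906, g(2.75) ≈ 15.64263, g(3.5) ≈ 33.11545, g(4.25) ≈ 70.10541, g(5) ≈ 148.41316, g(5.75) ≈ 314.19066, g(6.5) ≈ 665.14163, g(7.25) ≈ 1408.10485, g(8) ≈ 2980.95799.
T_8 = (Δs/2)·[g(s_0) + 2g(s_1) + ... + 2g(s_{7}) + g(s_8)].
Sum ≈ 3111.66549.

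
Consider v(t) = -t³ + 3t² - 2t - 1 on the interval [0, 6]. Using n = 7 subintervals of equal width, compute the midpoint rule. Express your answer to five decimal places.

Δt = (6 − 0)/7 = 6/7.
Midpoints: 3/7, 9/7, 15/7, 3, 27/7, 33/7, 39/7.
v(3/7) = -475/343, v(9/7) = -253/343, v(15/7) = -463/343, v(3) = -7, v(27/7) = -7363/343, v(33/7) = -16645/343, v(39/7) = -31543/343.
Sum = Δt · [v(3/7) + v(9/7) + v(15/7) + ...].
Sum ≈ -147.79592.

-147.79592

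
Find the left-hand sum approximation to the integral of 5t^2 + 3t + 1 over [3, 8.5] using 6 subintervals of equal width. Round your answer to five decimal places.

930.25752

Δt = (8.5 − 3)/6 = 11/12.
Left endpoints: 3, 47/12, 29/6, 5.75, 20/3, 91/12.
f(3) = 55, f(47/12) = 12881/144, f(29/6) = 4763/36, f(5.75) = 183.5625, f(20/3) = 2189/9, f(91/12) = 44825/144.
Sum = Δt · [f(3) + f(47/12) + f(29/6) + ...].
Sum ≈ 930.25752.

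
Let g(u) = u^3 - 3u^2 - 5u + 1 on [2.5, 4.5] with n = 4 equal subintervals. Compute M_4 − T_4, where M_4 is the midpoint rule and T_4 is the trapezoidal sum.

M_4 = -16.0625.
T_4 = -15.125.
M_4 − T_4 = -0.9375.

-0.9375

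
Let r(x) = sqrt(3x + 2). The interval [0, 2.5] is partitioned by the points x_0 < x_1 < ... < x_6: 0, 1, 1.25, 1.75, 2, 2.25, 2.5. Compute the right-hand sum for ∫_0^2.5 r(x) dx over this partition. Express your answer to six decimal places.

Subinterval widths: 1, 0.25, 0.5, 0.25, 0.25, 0.25.
Right endpoints: 1, 1.25, 1.75, 2, 2.25, 2.5.
r(1) ≈ 2.236068, r(1.25) ≈ 2.397916, r(1.75) ≈ 2.692582, r(2) ≈ 2.828427, r(2.25) ≈ 2.958040, r(2.5) ≈ 3.082207.
Sum = Σ Δx_i · r(x_i).
Sum ≈ 6.399007.

6.399007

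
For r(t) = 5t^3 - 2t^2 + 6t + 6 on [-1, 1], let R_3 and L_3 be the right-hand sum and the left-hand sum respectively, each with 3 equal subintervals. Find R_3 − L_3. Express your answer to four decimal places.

R_3 ≈ 17.703704.
L_3 ≈ 3.037037.
R_3 − L_3 ≈ 14.6667.

14.6667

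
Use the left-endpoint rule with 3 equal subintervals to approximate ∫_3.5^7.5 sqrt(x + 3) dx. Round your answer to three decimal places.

Δx = (7.5 − 3.5)/3 = 4/3.
Left endpoints: 3.5, 29/6, 37/6.
f(3.5) ≈ 2.550, f(29/6) ≈ 2.799, f(37/6) ≈ 3.028.
Sum = Δx · [f(3.5) + f(29/6) + f(37/6)].
Sum ≈ 11.168.

11.168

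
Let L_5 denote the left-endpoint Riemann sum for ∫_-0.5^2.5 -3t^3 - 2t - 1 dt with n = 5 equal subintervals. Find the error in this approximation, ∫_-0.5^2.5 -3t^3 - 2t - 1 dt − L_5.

Exact integral: ∫_-0.5^2.5 f(t) dt = -38.25.
L_5 = -23.895.
Error = -38.25 − (-23.895) = -14.355.

-14.355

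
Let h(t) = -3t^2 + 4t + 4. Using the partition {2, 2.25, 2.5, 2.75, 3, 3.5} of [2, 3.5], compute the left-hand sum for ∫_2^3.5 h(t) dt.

Subinterval widths: 0.25, 0.25, 0.25, 0.25, 0.5.
Left endpoints: 2, 2.25, 2.5, 2.75, 3.
h(2) = 0, h(2.25) = -2.1875, h(2.5) = -4.75, h(2.75) = -7.6875, h(3) = -11.
Sum = Σ Δt_i · h(t_i).
Sum = -9.15625.

-9.15625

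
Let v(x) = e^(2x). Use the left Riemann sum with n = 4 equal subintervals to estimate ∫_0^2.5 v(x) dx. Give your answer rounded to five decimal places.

36.99620

Δx = (2.5 − 0)/4 = 0.625.
Left endpoints: 0, 0.625, 1.25, 1.875.
v(0) ≈ 1.00000, v(0.625) ≈ 3.49034, v(1.25) ≈ 12.18249, v(1.875) ≈ 42.52108.
Sum = Δx · [v(0) + v(0.625) + v(1.25) + v(1.875)].
Sum ≈ 36.99620.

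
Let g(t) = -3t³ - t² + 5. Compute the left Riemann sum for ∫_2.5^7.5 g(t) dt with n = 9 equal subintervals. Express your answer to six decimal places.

Δt = (7.5 − 2.5)/9 = 5/9.
Left endpoints: 2.5, 55/18, 65/18, 25/6, 85/18, 95/18, 35/6, 115/18, 125/18.
g(2.5) = -48.125, g(55/18) = -174805/1944, g(65/18) = -290255/1944, g(25/6) = -229.375, g(85/18) = -647755/1944, g(95/18) = -901805/1944, g(35/6) = -44965/72, g(115/18) = -1590505/1944, g(125/18) = -2037155/1944.
Sum = Δt · [g(2.5) + g(55/18) + g(65/18) + ...].
Sum ≈ -2113.567387.

-2113.567387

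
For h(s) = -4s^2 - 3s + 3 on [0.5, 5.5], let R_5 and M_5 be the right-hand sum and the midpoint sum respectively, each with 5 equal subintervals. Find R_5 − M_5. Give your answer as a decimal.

-72.5

R_5 = -322.5.
M_5 = -250.
R_5 − M_5 = -72.5.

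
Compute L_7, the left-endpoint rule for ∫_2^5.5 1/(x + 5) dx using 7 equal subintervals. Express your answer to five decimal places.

Δx = (5.5 − 2)/7 = 0.5.
Left endpoints: 2, 2.5, 3, 3.5, 4, 4.5, 5.
f(2) = 1/7, f(2.5) = 2/15, f(3) = 0.125, f(3.5) = 2/17, f(4) = 1/9, f(4.5) = 2/19, f(5) = 0.1.
Sum = Δx · [f(2) + f(2.5) + f(3) + ...].
Sum ≈ 0.41761.

0.41761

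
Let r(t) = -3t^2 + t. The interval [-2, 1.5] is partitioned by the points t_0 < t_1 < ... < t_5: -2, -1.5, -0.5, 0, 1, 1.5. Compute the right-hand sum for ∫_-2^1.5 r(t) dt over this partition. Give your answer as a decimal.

Subinterval widths: 0.5, 1, 0.5, 1, 0.5.
Right endpoints: -1.5, -0.5, 0, 1, 1.5.
r(-1.5) = -8.25, r(-0.5) = -1.25, r(0) = 0, r(1) = -2, r(1.5) = -5.25.
Sum = Σ Δt_i · r(t_i).
Sum = -10.

-10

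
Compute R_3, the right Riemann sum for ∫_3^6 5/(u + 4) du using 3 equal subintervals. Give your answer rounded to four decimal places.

1.6806

Δu = (6 − 3)/3 = 1.
Right endpoints: 4, 5, 6.
f(4) = 0.625, f(5) = 5/9, f(6) = 0.5.
Sum = Δu · [f(4) + f(5) + f(6)].
Sum ≈ 1.6806.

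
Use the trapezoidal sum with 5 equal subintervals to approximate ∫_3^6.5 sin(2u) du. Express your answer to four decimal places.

0.0219

Δu = (6.5 − 3)/5 = 0.7.
f(3) ≈ -0.2794, f(3.7) ≈ 0.8987, f(4.4) ≈ 0.5849, f(5.1) ≈ -0.6999, f(5.8) ≈ -0.8228, f(6.5) ≈ 0.4202.
T_5 = (Δu/2)·[f(u_0) + 2f(u_1) + ... + 2f(u_{4}) + f(u_5)].
Sum ≈ 0.0219.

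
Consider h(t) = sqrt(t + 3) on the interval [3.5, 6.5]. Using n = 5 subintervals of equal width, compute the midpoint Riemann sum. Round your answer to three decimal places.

Δt = (6.5 − 3.5)/5 = 0.6.
Midpoints: 3.8, 4.4, 5, 5.6, 6.2.
h(3.8) ≈ 2.608, h(4.4) ≈ 2.720, h(5) ≈ 2.828, h(5.6) ≈ 2.933, h(6.2) ≈ 3.033.
Sum = Δt · [h(3.8) + h(4.4) + h(5) + h(5.6) + h(6.2)].
Sum ≈ 8.473.

8.473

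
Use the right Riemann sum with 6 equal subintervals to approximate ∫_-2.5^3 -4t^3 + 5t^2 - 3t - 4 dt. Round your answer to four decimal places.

-74.8866

Δt = (3 − (-2.5))/6 = 11/12.
Right endpoints: -19/12, -2/3, 0.25, 7/6, 25/12, 3.
f(-19/12) = 6299/216, f(-2/3) = 38/27, f(0.25) = -4.5, f(7/6) = -761/108, f(25/12) = -5339/216, f(3) = -76.
Sum = Δt · [f(-19/12) + f(-2/3) + f(0.25) + ...].
Sum ≈ -74.8866.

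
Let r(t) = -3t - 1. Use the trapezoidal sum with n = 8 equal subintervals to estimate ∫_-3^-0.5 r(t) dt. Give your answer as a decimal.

10.625

Δt = (-0.5 − (-3))/8 = 0.3125.
r(-3) = 8, r(-2.6875) = 7.0625, r(-2.375) = 6.125, r(-2.0625) = 5.1875, r(-1.75) = 4.25, r(-1.4375) = 3.3125, r(-1.125) = 2.375, r(-0.8125) = 1.4375, r(-0.5) = 0.5.
T_8 = (Δt/2)·[r(t_0) + 2r(t_1) + ... + 2r(t_{7}) + r(t_8)].
Sum = 10.625.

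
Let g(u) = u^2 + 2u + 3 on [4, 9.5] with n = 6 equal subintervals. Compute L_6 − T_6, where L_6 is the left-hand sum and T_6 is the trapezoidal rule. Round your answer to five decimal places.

L_6 ≈ 316.9056713.
T_6 ≈ 355.9785880.
L_6 − T_6 ≈ -39.07292.

-39.07292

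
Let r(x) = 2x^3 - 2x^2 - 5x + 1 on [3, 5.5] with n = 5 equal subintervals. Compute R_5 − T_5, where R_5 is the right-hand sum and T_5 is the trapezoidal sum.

R_5 = 331.875.
T_5 = 275.9375.
R_5 − T_5 = 55.9375.

55.9375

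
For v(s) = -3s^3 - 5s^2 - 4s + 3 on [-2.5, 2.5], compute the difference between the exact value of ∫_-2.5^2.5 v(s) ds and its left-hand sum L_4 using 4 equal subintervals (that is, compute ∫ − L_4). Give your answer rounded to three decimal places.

Exact integral: ∫_-2.5^2.5 v(s) ds ≈ -37.08333.
L_4 = 27.5.
Error ≈ -37.08333 − 27.5 ≈ -64.583.

-64.583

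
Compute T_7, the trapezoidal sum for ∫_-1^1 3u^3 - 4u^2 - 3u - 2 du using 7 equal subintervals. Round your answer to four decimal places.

Δu = (1 − (-1))/7 = 2/7.
f(-1) = -6, f(-5/7) = -1026/343, f(-3/7) = -578/343, f(-1/7) = -570/343, f(1/7) = -858/343, f(3/7) = -1298/343, f(5/7) = -1746/343, f(1) = -6.
T_7 = (Δu/2)·[f(u_0) + 2f(u_1) + ... + 2f(u_{6}) + f(u_7)].
Sum ≈ -6.7755.

-6.7755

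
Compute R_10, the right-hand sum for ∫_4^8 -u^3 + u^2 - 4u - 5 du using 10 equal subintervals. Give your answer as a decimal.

Δu = (8 − 4)/10 = 0.4.
Right endpoints: 4.4, 4.8, 5.2, 5.6, 6, 6.4, 6.8, 7.2, 7.6, 8.
f(4.4) = -88.424, f(4.8) = -111.752, f(5.2) = -139.368, f(5.6) = -171.656, f(6) = -209, f(6.4) = -251.784, f(6.8) = -300.392, f(7.2) = -355.208, f(7.6) = -416.616, f(8) = -485.
Sum = Δu · [f(4.4) + f(4.8) + f(5.2) + ...].
Sum = -1011.68.

-1011.68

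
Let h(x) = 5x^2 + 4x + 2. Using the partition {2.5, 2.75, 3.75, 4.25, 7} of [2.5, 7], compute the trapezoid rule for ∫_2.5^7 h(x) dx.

Subinterval widths: 0.25, 1, 0.5, 2.75.
h(2.5) = 43.25, h(2.75) = 50.8125, h(3.75) = 87.3125, h(4.25) = 109.3125, h(7) = 275.
On each subinterval the trapezoid contributes (Δx_i/2)·[h(x_{i-1}) + h(x_i)].
Sum = 658.40625.

658.40625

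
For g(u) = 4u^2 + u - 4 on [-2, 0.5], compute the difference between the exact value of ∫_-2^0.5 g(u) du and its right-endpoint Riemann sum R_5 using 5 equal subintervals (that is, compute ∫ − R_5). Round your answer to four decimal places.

2.7083

Exact integral: ∫_-2^0.5 g(u) du ≈ -1.041667.
R_5 = -3.75.
Error ≈ -1.041667 − (-3.75) ≈ 2.7083.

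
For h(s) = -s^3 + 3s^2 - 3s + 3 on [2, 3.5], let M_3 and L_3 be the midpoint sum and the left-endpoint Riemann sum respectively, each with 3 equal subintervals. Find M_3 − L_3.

-3.1640625

M_3 = -6.3515625.
L_3 = -3.1875.
M_3 − L_3 = -3.1640625.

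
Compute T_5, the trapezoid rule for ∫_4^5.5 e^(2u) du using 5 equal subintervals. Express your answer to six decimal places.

29294.912731

Δu = (5.5 − 4)/5 = 0.3.
f(4) ≈ 2980.957987, f(4.3) ≈ 5431.659591, f(4.6) ≈ 9897.129059, f(4.9) ≈ 18033.744928, f(5.2) ≈ 32859.625674, f(5.5) ≈ 59874.141715.
T_5 = (Δu/2)·[f(u_0) + 2f(u_1) + ... + 2f(u_{4}) + f(u_5)].
Sum ≈ 29294.912731.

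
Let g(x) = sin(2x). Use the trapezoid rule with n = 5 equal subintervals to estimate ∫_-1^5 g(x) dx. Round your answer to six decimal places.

0.098655

Δx = (5 − (-1))/5 = 1.2.
g(-1) ≈ -0.909297, g(0.2) ≈ 0.389418, g(1.4) ≈ 0.334988, g(2.6) ≈ -0.883455, g(3.8) ≈ 0.967920, g(5) ≈ -0.544021.
T_5 = (Δx/2)·[g(x_0) + 2g(x_1) + ... + 2g(x_{4}) + g(x_5)].
Sum ≈ 0.098655.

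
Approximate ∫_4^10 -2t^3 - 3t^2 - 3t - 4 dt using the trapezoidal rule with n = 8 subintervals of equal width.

Δt = (10 − 4)/8 = 0.75.
f(4) = -192, f(4.75) = -300.28125, f(5.5) = -444, f(6.25) = -628.21875, f(7) = -858, f(7.75) = -1138.40625, f(8.5) = -1474.5, f(9.25) = -1871.34375, f(10) = -2334.
T_8 = (Δt/2)·[f(t_0) + 2f(t_1) + ... + 2f(t_{7}) + f(t_8)].
Sum = -5983.3125.

-5983.3125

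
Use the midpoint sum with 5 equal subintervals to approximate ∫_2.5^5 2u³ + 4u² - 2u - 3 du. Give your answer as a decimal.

Δu = (5 − 2.5)/5 = 0.5.
Midpoints: 2.75, 3.25, 3.75, 4.25, 4.75.
f(2.75) = 63.34375, f(3.25) = 101.40625, f(3.75) = 151.21875, f(4.25) = 214.28125, f(4.75) = 292.09375.
Sum = Δu · [f(2.75) + f(3.25) + f(3.75) + f(4.25) + f(4.75)].
Sum = 411.171875.

411.171875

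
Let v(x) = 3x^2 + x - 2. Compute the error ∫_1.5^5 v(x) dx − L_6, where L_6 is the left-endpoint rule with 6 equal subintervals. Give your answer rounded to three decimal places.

20.332

Exact integral: ∫_1.5^5 v(x) dx = 126.
L_6 ≈ 105.66840.
Error ≈ 126 − 105.66840 ≈ 20.332.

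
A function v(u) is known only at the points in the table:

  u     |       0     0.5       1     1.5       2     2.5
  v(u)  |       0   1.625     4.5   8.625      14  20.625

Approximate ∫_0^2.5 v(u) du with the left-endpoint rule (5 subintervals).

Δu = 0.5.
Sum = 0.5·[0 + 1.625 + 4.5 + 8.625 + 14] = 14.375.

14.375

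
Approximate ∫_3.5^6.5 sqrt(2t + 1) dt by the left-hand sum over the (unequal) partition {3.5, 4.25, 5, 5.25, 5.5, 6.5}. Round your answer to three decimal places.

9.574

Subinterval widths: 0.75, 0.75, 0.25, 0.25, 1.
Left endpoints: 3.5, 4.25, 5, 5.25, 5.5.
f(3.5) ≈ 2.828, f(4.25) ≈ 3.082, f(5) ≈ 3.317, f(5.25) ≈ 3.391, f(5.5) ≈ 3.464.
Sum = Σ Δt_i · f(t_i).
Sum ≈ 9.574.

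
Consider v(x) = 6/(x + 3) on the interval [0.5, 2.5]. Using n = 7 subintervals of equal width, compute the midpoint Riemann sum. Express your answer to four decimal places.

2.7109

Δx = (2.5 − 0.5)/7 = 2/7.
Midpoints: 9/14, 13/14, 17/14, 1.5, 25/14, 29/14, 33/14.
v(9/14) = 28/17, v(13/14) = 84/55, v(17/14) = 84/59, v(1.5) = 4/3, v(25/14) = 84/67, v(29/14) = 84/71, v(33/14) = 1.12.
Sum = Δx · [v(9/14) + v(13/14) + v(17/14) + ...].
Sum ≈ 2.7109.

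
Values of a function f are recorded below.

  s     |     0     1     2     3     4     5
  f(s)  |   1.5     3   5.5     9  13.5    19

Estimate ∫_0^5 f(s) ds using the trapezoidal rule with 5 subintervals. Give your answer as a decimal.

41.25

Δs = 1.
T_5 = (1/2)·[1.5 + 2·3 + 2·5.5 + 2·9 + 2·13.5 + 19] = 41.25.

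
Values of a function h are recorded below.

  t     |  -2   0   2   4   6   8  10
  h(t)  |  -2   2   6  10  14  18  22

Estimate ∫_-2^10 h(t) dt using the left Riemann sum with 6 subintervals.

Δt = 2.
Sum = 2·[(-2) + 2 + 6 + 10 + 14 + 18] = 96.

96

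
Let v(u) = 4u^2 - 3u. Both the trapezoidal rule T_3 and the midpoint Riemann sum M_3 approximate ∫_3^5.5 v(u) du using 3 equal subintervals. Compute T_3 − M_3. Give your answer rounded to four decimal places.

T_3 ≈ 155.115741.
M_3 ≈ 153.379630.
T_3 − M_3 ≈ 1.7361.

1.7361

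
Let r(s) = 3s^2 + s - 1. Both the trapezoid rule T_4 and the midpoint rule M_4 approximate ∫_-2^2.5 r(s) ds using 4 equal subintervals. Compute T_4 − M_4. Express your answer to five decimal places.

T_4 = 23.09765625.
M_4 ≈ 18.8261719.
T_4 − M_4 ≈ 4.27148.

4.27148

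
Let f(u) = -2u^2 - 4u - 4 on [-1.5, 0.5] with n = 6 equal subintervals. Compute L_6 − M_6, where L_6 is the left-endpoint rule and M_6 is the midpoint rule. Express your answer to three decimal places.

L_6 ≈ -5.74074.
M_6 ≈ -6.29630.
L_6 − M_6 ≈ 0.556.

0.556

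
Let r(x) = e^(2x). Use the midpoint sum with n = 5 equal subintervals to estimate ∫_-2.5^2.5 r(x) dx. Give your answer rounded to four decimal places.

Δx = (2.5 − (-2.5))/5 = 1.
Midpoints: -2, -1, 0, 1, 2.
r(-2) ≈ 0.0183, r(-1) ≈ 0.1353, r(0) ≈ 1.0000, r(1) ≈ 7.3891, r(2) ≈ 54.5982.
Sum = Δx · [r(-2) + r(-1) + r(0) + r(1) + r(2)].
Sum ≈ 63.1409.

63.1409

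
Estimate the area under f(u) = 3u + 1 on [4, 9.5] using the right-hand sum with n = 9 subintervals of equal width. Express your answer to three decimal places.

121.917

Δu = (9.5 − 4)/9 = 11/18.
Right endpoints: 83/18, 47/9, 35/6, 58/9, 127/18, 23/3, 149/18, 80/9, 9.5.
f(83/18) = 89/6, f(47/9) = 50/3, f(35/6) = 18.5, f(58/9) = 61/3, f(127/18) = 133/6, f(23/3) = 24, f(149/18) = 155/6, f(80/9) = 83/3, f(9.5) = 29.5.
Sum = Δu · [f(83/18) + f(47/9) + f(35/6) + ...].
Sum ≈ 121.917.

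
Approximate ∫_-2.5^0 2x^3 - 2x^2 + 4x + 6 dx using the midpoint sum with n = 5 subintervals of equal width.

-26.953125

Δx = (0 − (-2.5))/5 = 0.5.
Midpoints: -2.25, -1.75, -1.25, -0.75, -0.25.
f(-2.25) = -35.90625, f(-1.75) = -17.84375, f(-1.25) = -6.03125, f(-0.75) = 1.03125, f(-0.25) = 4.84375.
Sum = Δx · [f(-2.25) + f(-1.75) + f(-1.25) + f(-0.75) + f(-0.25)].
Sum = -26.953125.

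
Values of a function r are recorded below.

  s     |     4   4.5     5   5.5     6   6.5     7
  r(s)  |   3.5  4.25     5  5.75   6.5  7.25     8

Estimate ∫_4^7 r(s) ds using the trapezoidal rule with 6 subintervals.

17.25

Δs = 0.5.
T_6 = (0.5/2)·[3.5 + 2·4.25 + 2·5 + 2·5.75 + 2·6.5 + 2·7.25 + 8] = 17.25.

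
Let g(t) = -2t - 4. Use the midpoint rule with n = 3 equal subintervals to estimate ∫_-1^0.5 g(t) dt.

-5.25

Δt = (0.5 − (-1))/3 = 0.5.
Midpoints: -0.75, -0.25, 0.25.
g(-0.75) = -2.5, g(-0.25) = -3.5, g(0.25) = -4.5.
Sum = Δt · [g(-0.75) + g(-0.25) + g(0.25)].
Sum = -5.25.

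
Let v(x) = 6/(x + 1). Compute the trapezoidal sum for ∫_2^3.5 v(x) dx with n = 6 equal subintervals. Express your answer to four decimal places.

2.4347

Δx = (3.5 − 2)/6 = 0.25.
v(2) = 2, v(2.25) = 24/13, v(2.5) = 12/7, v(2.75) = 1.6, v(3) = 1.5, v(3.25) = 24/17, v(3.5) = 4/3.
T_6 = (Δx/2)·[v(x_0) + 2v(x_1) + ... + 2v(x_{5}) + v(x_6)].
Sum ≈ 2.4347.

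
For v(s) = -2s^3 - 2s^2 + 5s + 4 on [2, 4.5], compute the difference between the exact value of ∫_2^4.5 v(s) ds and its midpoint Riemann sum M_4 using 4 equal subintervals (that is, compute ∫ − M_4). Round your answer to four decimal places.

-1.7497

Exact integral: ∫_2^4.5 v(s) ds ≈ -201.822917.
M_4 ≈ -200.073242.
Error ≈ -201.822917 − (-200.073242) ≈ -1.7497.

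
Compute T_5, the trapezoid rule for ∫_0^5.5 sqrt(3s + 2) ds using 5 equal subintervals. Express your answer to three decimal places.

16.985

Δs = (5.5 − 0)/5 = 1.1.
f(0) ≈ 1.414, f(1.1) ≈ 2.302, f(2.2) ≈ 2.933, f(3.3) ≈ 3.450, f(4.4) ≈ 3.899, f(5.5) ≈ 4.301.
T_5 = (Δs/2)·[f(s_0) + 2f(s_1) + ... + 2f(s_{4}) + f(s_5)].
Sum ≈ 16.985.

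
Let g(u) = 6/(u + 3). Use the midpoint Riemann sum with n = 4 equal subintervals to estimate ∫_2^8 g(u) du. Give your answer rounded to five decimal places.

Δu = (8 − 2)/4 = 1.5.
Midpoints: 2.75, 4.25, 5.75, 7.25.
g(2.75) = 24/23, g(4.25) = 24/29, g(5.75) = 24/35, g(7.25) = 24/41.
Sum = Δu · [g(2.75) + g(4.25) + g(5.75) + g(7.25)].
Sum ≈ 4.71322.

4.71322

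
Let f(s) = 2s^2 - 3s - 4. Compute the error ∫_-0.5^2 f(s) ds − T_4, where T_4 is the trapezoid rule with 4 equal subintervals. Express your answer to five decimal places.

-0.32552

Exact integral: ∫_-0.5^2 f(s) ds ≈ -10.2083333.
T_4 = -9.8828125.
Error ≈ -10.2083333 − (-9.8828125) ≈ -0.32552.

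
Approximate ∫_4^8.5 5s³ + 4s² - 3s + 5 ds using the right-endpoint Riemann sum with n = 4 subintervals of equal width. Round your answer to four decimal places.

8635.6846

Δs = (8.5 − 4)/4 = 1.125.
Right endpoints: 5.125, 6.25, 7.375, 8.5.
f(5.125) = 393085/512, f(6.25) = 1363.203125, f(7.375) = 1129519/512, f(8.5) = 3339.125.
Sum = Δs · [f(5.125) + f(6.25) + f(7.375) + f(8.5)].
Sum ≈ 8635.6846.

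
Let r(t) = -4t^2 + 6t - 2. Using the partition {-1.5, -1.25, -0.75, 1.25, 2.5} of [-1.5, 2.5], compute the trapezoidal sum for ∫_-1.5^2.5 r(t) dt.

-28.0625

Subinterval widths: 0.25, 0.5, 2, 1.25.
r(-1.5) = -20, r(-1.25) = -15.75, r(-0.75) = -8.75, r(1.25) = -0.75, r(2.5) = -12.
On each subinterval the trapezoid contributes (Δt_i/2)·[r(t_{i-1}) + r(t_i)].
Sum = -28.0625.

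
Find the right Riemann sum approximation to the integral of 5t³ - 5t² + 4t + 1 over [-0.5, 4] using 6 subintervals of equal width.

Δt = (4 − (-0.5))/6 = 0.75.
Right endpoints: 0.25, 1, 1.75, 2.5, 3.25, 4.
f(0.25) = 1.765625, f(1) = 5, f(1.75) = 19.484375, f(2.5) = 57.875, f(3.25) = 132.828125, f(4) = 257.
Sum = Δt · [f(0.25) + f(1) + f(1.75) + ...].
Sum = 355.46484375.

355.46484375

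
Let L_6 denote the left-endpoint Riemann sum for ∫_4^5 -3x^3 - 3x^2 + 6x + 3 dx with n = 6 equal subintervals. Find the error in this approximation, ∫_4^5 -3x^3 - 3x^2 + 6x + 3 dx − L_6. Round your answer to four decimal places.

-16.7986

Exact integral: ∫_4^5 f(x) dx = -307.75.
L_6 ≈ -290.951389.
Error ≈ -307.75 − (-290.951389) ≈ -16.7986.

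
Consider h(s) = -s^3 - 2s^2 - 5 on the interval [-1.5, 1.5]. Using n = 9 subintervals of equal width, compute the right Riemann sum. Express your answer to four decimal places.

-20.7361

Δs = (1.5 − (-1.5))/9 = 1/3.
Right endpoints: -7/6, -5/6, -0.5, -1/6, 1/6, 0.5, 5/6, 7/6, 1.5.
h(-7/6) = -1325/216, h(-5/6) = -1255/216, h(-0.5) = -5.375, h(-1/6) = -1091/216, h(1/6) = -1093/216, h(0.5) = -5.625, h(5/6) = -1505/216, h(7/6) = -2011/216, h(1.5) = -12.875.
Sum = Δs · [h(-7/6) + h(-5/6) + h(-0.5) + ...].
Sum ≈ -20.7361.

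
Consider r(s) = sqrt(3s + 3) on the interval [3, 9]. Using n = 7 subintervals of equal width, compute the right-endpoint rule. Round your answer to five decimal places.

Δs = (9 − 3)/7 = 6/7.
Right endpoints: 27/7, 33/7, 39/7, 45/7, 51/7, 57/7, 9.
r(27/7) ≈ 3.81725, r(33/7) ≈ 4.14039, r(39/7) ≈ 4.44008, r(45/7) ≈ 4.72077, r(51/7) ≈ 4.98569, r(57/7) ≈ 5.23723, r(9) ≈ 5.47723.
Sum = Δs · [r(27/7) + r(33/7) + r(39/7) + ...].
Sum ≈ 28.13027.

28.13027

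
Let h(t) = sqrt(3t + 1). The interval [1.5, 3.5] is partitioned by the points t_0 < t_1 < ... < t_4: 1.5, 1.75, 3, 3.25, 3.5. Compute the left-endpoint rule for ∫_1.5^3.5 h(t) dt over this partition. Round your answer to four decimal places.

5.3216

Subinterval widths: 0.25, 1.25, 0.25, 0.25.
Left endpoints: 1.5, 1.75, 3, 3.25.
h(1.5) ≈ 2.3452, h(1.75) ≈ 2.5000, h(3) ≈ 3.1623, h(3.25) ≈ 3.2787.
Sum = Σ Δt_i · h(t_i).
Sum ≈ 5.3216.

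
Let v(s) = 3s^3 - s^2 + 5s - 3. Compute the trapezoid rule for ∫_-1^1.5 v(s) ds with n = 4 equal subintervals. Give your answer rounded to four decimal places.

-2.5830

Δs = (1.5 − (-1))/4 = 0.625.
v(-1) = -12, v(-0.375) = -2649/512, v(0.25) = -1.765625, v(0.875) = 1341/512, v(1.5) = 12.375.
T_4 = (Δs/2)·[v(s_0) + 2v(s_1) + 2v(s_2) + 2v(s_3) + v(s_4)].
Sum ≈ -2.5830.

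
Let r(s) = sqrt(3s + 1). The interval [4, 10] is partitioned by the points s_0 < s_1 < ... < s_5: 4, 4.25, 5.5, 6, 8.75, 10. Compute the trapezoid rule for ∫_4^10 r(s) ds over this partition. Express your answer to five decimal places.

27.89553

Subinterval widths: 0.25, 1.25, 0.5, 2.75, 1.25.
r(4) ≈ 3.60555, r(4.25) ≈ 3.70810, r(5.5) ≈ 4.18330, r(6) ≈ 4.35890, r(8.75) ≈ 5.22015, r(10) ≈ 5.56776.
On each subinterval the trapezoid contributes (Δs_i/2)·[r(s_{i-1}) + r(s_i)].
Sum ≈ 27.89553.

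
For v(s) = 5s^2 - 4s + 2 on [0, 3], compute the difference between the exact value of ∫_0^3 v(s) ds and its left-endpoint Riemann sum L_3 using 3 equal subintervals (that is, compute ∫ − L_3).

14

Exact integral: ∫_0^3 v(s) ds = 33.
L_3 = 19.
Error = 33 − 19 = 14.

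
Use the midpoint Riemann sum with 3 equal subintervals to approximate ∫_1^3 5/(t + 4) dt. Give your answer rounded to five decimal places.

Δt = (3 − 1)/3 = 2/3.
Midpoints: 4/3, 2, 8/3.
f(4/3) = 0.9375, f(2) = 5/6, f(8/3) = 0.75.
Sum = Δt · [f(4/3) + f(2) + f(8/3)].
Sum ≈ 1.68056.

1.68056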